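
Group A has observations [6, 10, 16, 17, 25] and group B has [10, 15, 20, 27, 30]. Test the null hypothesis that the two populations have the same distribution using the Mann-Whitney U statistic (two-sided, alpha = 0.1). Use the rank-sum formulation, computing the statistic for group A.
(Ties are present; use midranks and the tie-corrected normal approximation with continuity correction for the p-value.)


Step 1: Combine and sort all 10 observations; assign midranks.
sorted (value, group): (6,X), (10,X), (10,Y), (15,Y), (16,X), (17,X), (20,Y), (25,X), (27,Y), (30,Y)
ranks: 6->1, 10->2.5, 10->2.5, 15->4, 16->5, 17->6, 20->7, 25->8, 27->9, 30->10
Step 2: Rank sum for X: R1 = 1 + 2.5 + 5 + 6 + 8 = 22.5.
Step 3: U_X = R1 - n1(n1+1)/2 = 22.5 - 5*6/2 = 22.5 - 15 = 7.5.
       U_Y = n1*n2 - U_X = 25 - 7.5 = 17.5.
Step 4: Ties are present, so use the tie-corrected normal approximation (with continuity correction) for the p-value.
Step 5: p-value = 0.345742; compare to alpha = 0.1. fail to reject H0.

U_X = 7.5, p = 0.345742, fail to reject H0 at alpha = 0.1.


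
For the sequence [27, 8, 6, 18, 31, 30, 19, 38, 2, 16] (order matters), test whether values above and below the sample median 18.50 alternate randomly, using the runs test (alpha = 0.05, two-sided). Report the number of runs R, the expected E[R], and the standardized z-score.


Step 1: Compute median = 18.50; label A = above, B = below.
Labels in order: ABBBAAAABB  (n_A = 5, n_B = 5)
Step 2: Count runs R = 4.
Step 3: Under H0 (random ordering), E[R] = 2*n_A*n_B/(n_A+n_B) + 1 = 2*5*5/10 + 1 = 6.0000.
        Var[R] = 2*n_A*n_B*(2*n_A*n_B - n_A - n_B) / ((n_A+n_B)^2 * (n_A+n_B-1)) = 2000/900 = 2.2222.
        SD[R] = 1.4907.
Step 4: Continuity-corrected z = (R + 0.5 - E[R]) / SD[R] = (4 + 0.5 - 6.0000) / 1.4907 = -1.0062.
Step 5: Two-sided p-value via normal approximation = 2*(1 - Phi(|z|)) = 0.314305.
Step 6: alpha = 0.05. fail to reject H0.

R = 4, z = -1.0062, p = 0.314305, fail to reject H0.


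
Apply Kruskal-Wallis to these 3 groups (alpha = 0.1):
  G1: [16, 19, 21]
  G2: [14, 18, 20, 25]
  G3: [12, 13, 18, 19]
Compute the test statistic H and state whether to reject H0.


Step 1: Combine all N = 11 observations and assign midranks.
sorted (value, group, rank): (12,G3,1), (13,G3,2), (14,G2,3), (16,G1,4), (18,G2,5.5), (18,G3,5.5), (19,G1,7.5), (19,G3,7.5), (20,G2,9), (21,G1,10), (25,G2,11)
Step 2: Sum ranks within each group.
R_1 = 21.5 (n_1 = 3)
R_2 = 28.5 (n_2 = 4)
R_3 = 16 (n_3 = 4)
Step 3: H = 12/(N(N+1)) * sum(R_i^2/n_i) - 3(N+1)
     = 12/(11*12) * (21.5^2/3 + 28.5^2/4 + 16^2/4) - 3*12
     = 0.090909 * 421.146 - 36
     = 2.285985.
Step 4: Ties present; correction factor C = 1 - 12/(11^3 - 11) = 0.990909. Corrected H = 2.285985 / 0.990909 = 2.306957.
Step 5: Under H0, H ~ chi^2(2); p-value = 0.315537.
Step 6: alpha = 0.1. fail to reject H0.

H = 2.3070, df = 2, p = 0.315537, fail to reject H0.


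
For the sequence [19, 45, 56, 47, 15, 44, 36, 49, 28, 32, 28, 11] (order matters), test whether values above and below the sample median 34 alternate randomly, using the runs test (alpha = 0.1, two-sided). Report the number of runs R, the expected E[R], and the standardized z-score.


Step 1: Compute median = 34; label A = above, B = below.
Labels in order: BAAABAAABBBB  (n_A = 6, n_B = 6)
Step 2: Count runs R = 5.
Step 3: Under H0 (random ordering), E[R] = 2*n_A*n_B/(n_A+n_B) + 1 = 2*6*6/12 + 1 = 7.0000.
        Var[R] = 2*n_A*n_B*(2*n_A*n_B - n_A - n_B) / ((n_A+n_B)^2 * (n_A+n_B-1)) = 4320/1584 = 2.7273.
        SD[R] = 1.6514.
Step 4: Continuity-corrected z = (R + 0.5 - E[R]) / SD[R] = (5 + 0.5 - 7.0000) / 1.6514 = -0.9083.
Step 5: Two-sided p-value via normal approximation = 2*(1 - Phi(|z|)) = 0.363722.
Step 6: alpha = 0.1. fail to reject H0.

R = 5, z = -0.9083, p = 0.363722, fail to reject H0.


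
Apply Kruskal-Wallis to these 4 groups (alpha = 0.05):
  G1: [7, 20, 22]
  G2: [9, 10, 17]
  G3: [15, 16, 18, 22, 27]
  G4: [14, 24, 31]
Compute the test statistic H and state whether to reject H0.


Step 1: Combine all N = 14 observations and assign midranks.
sorted (value, group, rank): (7,G1,1), (9,G2,2), (10,G2,3), (14,G4,4), (15,G3,5), (16,G3,6), (17,G2,7), (18,G3,8), (20,G1,9), (22,G1,10.5), (22,G3,10.5), (24,G4,12), (27,G3,13), (31,G4,14)
Step 2: Sum ranks within each group.
R_1 = 20.5 (n_1 = 3)
R_2 = 12 (n_2 = 3)
R_3 = 42.5 (n_3 = 5)
R_4 = 30 (n_4 = 3)
Step 3: H = 12/(N(N+1)) * sum(R_i^2/n_i) - 3(N+1)
     = 12/(14*15) * (20.5^2/3 + 12^2/3 + 42.5^2/5 + 30^2/3) - 3*15
     = 0.057143 * 849.333 - 45
     = 3.533333.
Step 4: Ties present; correction factor C = 1 - 6/(14^3 - 14) = 0.997802. Corrected H = 3.533333 / 0.997802 = 3.541116.
Step 5: Under H0, H ~ chi^2(3); p-value = 0.315469.
Step 6: alpha = 0.05. fail to reject H0.

H = 3.5411, df = 3, p = 0.315469, fail to reject H0.


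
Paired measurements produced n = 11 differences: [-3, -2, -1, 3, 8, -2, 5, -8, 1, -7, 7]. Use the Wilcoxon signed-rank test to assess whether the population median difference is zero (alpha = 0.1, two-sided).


Step 1: Drop any zero differences (none here) and take |d_i|.
|d| = [3, 2, 1, 3, 8, 2, 5, 8, 1, 7, 7]
Step 2: Midrank |d_i| (ties get averaged ranks).
ranks: |3|->5.5, |2|->3.5, |1|->1.5, |3|->5.5, |8|->10.5, |2|->3.5, |5|->7, |8|->10.5, |1|->1.5, |7|->8.5, |7|->8.5
Step 3: Attach original signs; sum ranks with positive sign and with negative sign.
W+ = 5.5 + 10.5 + 7 + 1.5 + 8.5 = 33
W- = 5.5 + 3.5 + 1.5 + 3.5 + 10.5 + 8.5 = 33
(Check: W+ + W- = 66 should equal n(n+1)/2 = 66.)
Step 4: Test statistic W = min(W+, W-) = 33.
Step 5: Ties in |d|, so use the tie-corrected normal approximation.
        E[W] = n(n+1)/4 = 11*12/4 = 33.
        Tie groups: |d|=1 (t=2), |d|=2 (t=2), |d|=3 (t=2), |d|=7 (t=2), |d|=8 (t=2); sum(t^3 - t) = 30.
        Var[W] = n(n+1)(2n+1)/24 - sum(t^3-t)/48 = 3036/24 - 30/48 = 125.875.
        z = (W - E[W]) / sqrt(Var[W]) = (33 - 33) / 11.2194 = 0.0000.
        Two-sided p = 2*Phi(z) = 1.000000.
Step 6: alpha = 0.1. fail to reject H0.

W+ = 33, W- = 33, W = min = 33, p = 1.000000, fail to reject H0.


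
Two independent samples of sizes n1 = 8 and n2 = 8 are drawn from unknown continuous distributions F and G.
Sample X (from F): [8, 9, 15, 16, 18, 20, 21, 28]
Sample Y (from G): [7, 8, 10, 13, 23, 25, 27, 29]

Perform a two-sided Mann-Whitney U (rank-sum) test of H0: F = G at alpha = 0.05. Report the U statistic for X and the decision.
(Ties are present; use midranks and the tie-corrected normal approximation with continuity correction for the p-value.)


Step 1: Combine and sort all 16 observations; assign midranks.
sorted (value, group): (7,Y), (8,X), (8,Y), (9,X), (10,Y), (13,Y), (15,X), (16,X), (18,X), (20,X), (21,X), (23,Y), (25,Y), (27,Y), (28,X), (29,Y)
ranks: 7->1, 8->2.5, 8->2.5, 9->4, 10->5, 13->6, 15->7, 16->8, 18->9, 20->10, 21->11, 23->12, 25->13, 27->14, 28->15, 29->16
Step 2: Rank sum for X: R1 = 2.5 + 4 + 7 + 8 + 9 + 10 + 11 + 15 = 66.5.
Step 3: U_X = R1 - n1(n1+1)/2 = 66.5 - 8*9/2 = 66.5 - 36 = 30.5.
       U_Y = n1*n2 - U_X = 64 - 30.5 = 33.5.
Step 4: Ties are present, so use the tie-corrected normal approximation (with continuity correction) for the p-value.
Step 5: p-value = 0.916298; compare to alpha = 0.05. fail to reject H0.

U_X = 30.5, p = 0.916298, fail to reject H0 at alpha = 0.05.


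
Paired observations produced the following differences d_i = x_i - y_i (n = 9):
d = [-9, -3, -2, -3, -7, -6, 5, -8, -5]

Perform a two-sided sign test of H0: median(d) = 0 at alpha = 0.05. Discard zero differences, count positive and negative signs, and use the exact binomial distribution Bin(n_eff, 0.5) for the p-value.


Step 1: Discard zero differences. Original n = 9; n_eff = number of nonzero differences = 9.
Nonzero differences (with sign): -9, -3, -2, -3, -7, -6, +5, -8, -5
Step 2: Count signs: positive = 1, negative = 8.
Step 3: Under H0: P(positive) = 0.5, so the number of positives S ~ Bin(9, 0.5).
Step 4: Two-sided exact p-value = sum of Bin(9,0.5) probabilities at or below the observed probability = 0.039062.
Step 5: alpha = 0.05. reject H0.

n_eff = 9, pos = 1, neg = 8, p = 0.039062, reject H0.


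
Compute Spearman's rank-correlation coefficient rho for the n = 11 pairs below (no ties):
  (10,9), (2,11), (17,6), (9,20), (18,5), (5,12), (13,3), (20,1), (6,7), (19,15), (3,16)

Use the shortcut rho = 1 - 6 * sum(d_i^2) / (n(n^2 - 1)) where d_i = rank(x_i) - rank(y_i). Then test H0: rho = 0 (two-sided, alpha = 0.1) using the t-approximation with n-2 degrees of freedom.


Step 1: Rank x and y separately (midranks; no ties here).
rank(x): 10->6, 2->1, 17->8, 9->5, 18->9, 5->3, 13->7, 20->11, 6->4, 19->10, 3->2
rank(y): 9->6, 11->7, 6->4, 20->11, 5->3, 12->8, 3->2, 1->1, 7->5, 15->9, 16->10
Step 2: d_i = R_x(i) - R_y(i); compute d_i^2.
  (6-6)^2=0, (1-7)^2=36, (8-4)^2=16, (5-11)^2=36, (9-3)^2=36, (3-8)^2=25, (7-2)^2=25, (11-1)^2=100, (4-5)^2=1, (10-9)^2=1, (2-10)^2=64
sum(d^2) = 340.
Step 3: rho = 1 - 6*340 / (11*(11^2 - 1)) = 1 - 2040/1320 = -0.545455.
Step 4: Under H0, t = rho * sqrt((n-2)/(1-rho^2)) = -1.9524 ~ t(9).
Step 5: Two-sided p-value from the t-distribution with 9 df = 0.082651.
Step 6: alpha = 0.1. reject H0.

rho = -0.5455, p = 0.082651, reject H0 at alpha = 0.1.


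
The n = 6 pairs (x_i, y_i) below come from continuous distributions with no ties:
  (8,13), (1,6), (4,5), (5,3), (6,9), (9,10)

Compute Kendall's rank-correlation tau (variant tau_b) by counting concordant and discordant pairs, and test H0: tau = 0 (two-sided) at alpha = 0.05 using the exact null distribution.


Step 1: Enumerate the 15 unordered pairs (i,j) with i<j and classify each by sign(x_j-x_i) * sign(y_j-y_i).
  (1,2):dx=-7,dy=-7->C; (1,3):dx=-4,dy=-8->C; (1,4):dx=-3,dy=-10->C; (1,5):dx=-2,dy=-4->C
  (1,6):dx=+1,dy=-3->D; (2,3):dx=+3,dy=-1->D; (2,4):dx=+4,dy=-3->D; (2,5):dx=+5,dy=+3->C
  (2,6):dx=+8,dy=+4->C; (3,4):dx=+1,dy=-2->D; (3,5):dx=+2,dy=+4->C; (3,6):dx=+5,dy=+5->C
  (4,5):dx=+1,dy=+6->C; (4,6):dx=+4,dy=+7->C; (5,6):dx=+3,dy=+1->C
Step 2: C = 11, D = 4, total pairs = 15.
Step 3: tau = (C - D)/(n(n-1)/2) = (11 - 4)/15 = 0.466667.
Step 4: Exact two-sided p-value (enumerate n! = 720 permutations of y under H0): p = 0.272222.
Step 5: alpha = 0.05. fail to reject H0.

tau_b = 0.4667 (C=11, D=4), p = 0.272222, fail to reject H0.


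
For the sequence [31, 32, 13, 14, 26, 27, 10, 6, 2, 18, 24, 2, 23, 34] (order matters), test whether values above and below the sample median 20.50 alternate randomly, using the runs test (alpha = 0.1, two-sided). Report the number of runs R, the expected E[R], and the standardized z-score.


Step 1: Compute median = 20.50; label A = above, B = below.
Labels in order: AABBAABBBBABAA  (n_A = 7, n_B = 7)
Step 2: Count runs R = 7.
Step 3: Under H0 (random ordering), E[R] = 2*n_A*n_B/(n_A+n_B) + 1 = 2*7*7/14 + 1 = 8.0000.
        Var[R] = 2*n_A*n_B*(2*n_A*n_B - n_A - n_B) / ((n_A+n_B)^2 * (n_A+n_B-1)) = 8232/2548 = 3.2308.
        SD[R] = 1.7974.
Step 4: Continuity-corrected z = (R + 0.5 - E[R]) / SD[R] = (7 + 0.5 - 8.0000) / 1.7974 = -0.2782.
Step 5: Two-sided p-value via normal approximation = 2*(1 - Phi(|z|)) = 0.780879.
Step 6: alpha = 0.1. fail to reject H0.

R = 7, z = -0.2782, p = 0.780879, fail to reject H0.


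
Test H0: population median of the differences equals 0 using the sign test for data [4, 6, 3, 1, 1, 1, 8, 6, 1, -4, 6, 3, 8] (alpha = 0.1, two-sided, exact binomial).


Step 1: Discard zero differences. Original n = 13; n_eff = number of nonzero differences = 13.
Nonzero differences (with sign): +4, +6, +3, +1, +1, +1, +8, +6, +1, -4, +6, +3, +8
Step 2: Count signs: positive = 12, negative = 1.
Step 3: Under H0: P(positive) = 0.5, so the number of positives S ~ Bin(13, 0.5).
Step 4: Two-sided exact p-value = sum of Bin(13,0.5) probabilities at or below the observed probability = 0.003418.
Step 5: alpha = 0.1. reject H0.

n_eff = 13, pos = 12, neg = 1, p = 0.003418, reject H0.


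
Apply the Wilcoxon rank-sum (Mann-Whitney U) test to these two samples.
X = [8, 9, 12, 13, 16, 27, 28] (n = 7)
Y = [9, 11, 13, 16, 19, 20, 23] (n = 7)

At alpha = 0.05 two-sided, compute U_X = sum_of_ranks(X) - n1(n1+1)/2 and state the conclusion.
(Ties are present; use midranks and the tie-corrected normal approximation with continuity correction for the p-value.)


Step 1: Combine and sort all 14 observations; assign midranks.
sorted (value, group): (8,X), (9,X), (9,Y), (11,Y), (12,X), (13,X), (13,Y), (16,X), (16,Y), (19,Y), (20,Y), (23,Y), (27,X), (28,X)
ranks: 8->1, 9->2.5, 9->2.5, 11->4, 12->5, 13->6.5, 13->6.5, 16->8.5, 16->8.5, 19->10, 20->11, 23->12, 27->13, 28->14
Step 2: Rank sum for X: R1 = 1 + 2.5 + 5 + 6.5 + 8.5 + 13 + 14 = 50.5.
Step 3: U_X = R1 - n1(n1+1)/2 = 50.5 - 7*8/2 = 50.5 - 28 = 22.5.
       U_Y = n1*n2 - U_X = 49 - 22.5 = 26.5.
Step 4: Ties are present, so use the tie-corrected normal approximation (with continuity correction) for the p-value.
Step 5: p-value = 0.847509; compare to alpha = 0.05. fail to reject H0.

U_X = 22.5, p = 0.847509, fail to reject H0 at alpha = 0.05.


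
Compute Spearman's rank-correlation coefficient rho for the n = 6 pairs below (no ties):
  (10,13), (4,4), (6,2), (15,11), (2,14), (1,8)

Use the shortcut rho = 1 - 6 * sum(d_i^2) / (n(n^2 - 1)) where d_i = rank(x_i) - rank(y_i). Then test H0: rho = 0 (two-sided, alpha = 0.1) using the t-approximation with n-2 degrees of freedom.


Step 1: Rank x and y separately (midranks; no ties here).
rank(x): 10->5, 4->3, 6->4, 15->6, 2->2, 1->1
rank(y): 13->5, 4->2, 2->1, 11->4, 14->6, 8->3
Step 2: d_i = R_x(i) - R_y(i); compute d_i^2.
  (5-5)^2=0, (3-2)^2=1, (4-1)^2=9, (6-4)^2=4, (2-6)^2=16, (1-3)^2=4
sum(d^2) = 34.
Step 3: rho = 1 - 6*34 / (6*(6^2 - 1)) = 1 - 204/210 = 0.028571.
Step 4: Under H0, t = rho * sqrt((n-2)/(1-rho^2)) = 0.0572 ~ t(4).
Step 5: Two-sided p-value from the t-distribution with 4 df = 0.957155.
Step 6: alpha = 0.1. fail to reject H0.

rho = 0.0286, p = 0.957155, fail to reject H0 at alpha = 0.1.


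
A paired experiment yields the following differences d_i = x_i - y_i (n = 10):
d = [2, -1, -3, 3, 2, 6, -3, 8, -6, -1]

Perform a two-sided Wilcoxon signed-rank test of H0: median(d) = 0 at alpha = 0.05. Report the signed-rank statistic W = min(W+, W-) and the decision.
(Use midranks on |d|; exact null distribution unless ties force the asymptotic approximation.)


Step 1: Drop any zero differences (none here) and take |d_i|.
|d| = [2, 1, 3, 3, 2, 6, 3, 8, 6, 1]
Step 2: Midrank |d_i| (ties get averaged ranks).
ranks: |2|->3.5, |1|->1.5, |3|->6, |3|->6, |2|->3.5, |6|->8.5, |3|->6, |8|->10, |6|->8.5, |1|->1.5
Step 3: Attach original signs; sum ranks with positive sign and with negative sign.
W+ = 3.5 + 6 + 3.5 + 8.5 + 10 = 31.5
W- = 1.5 + 6 + 6 + 8.5 + 1.5 = 23.5
(Check: W+ + W- = 55 should equal n(n+1)/2 = 55.)
Step 4: Test statistic W = min(W+, W-) = 23.5.
Step 5: Ties in |d|, so use the tie-corrected normal approximation.
        E[W] = n(n+1)/4 = 10*11/4 = 27.5.
        Tie groups: |d|=1 (t=2), |d|=2 (t=2), |d|=3 (t=3), |d|=6 (t=2); sum(t^3 - t) = 42.
        Var[W] = n(n+1)(2n+1)/24 - sum(t^3-t)/48 = 2310/24 - 42/48 = 95.375.
        z = (W - E[W]) / sqrt(Var[W]) = (23.5 - 27.5) / 9.7660 = -0.4096.
        Two-sided p = 2*Phi(z) = 0.682111.
Step 6: alpha = 0.05. fail to reject H0.

W+ = 31.5, W- = 23.5, W = min = 23.5, p = 0.682111, fail to reject H0.


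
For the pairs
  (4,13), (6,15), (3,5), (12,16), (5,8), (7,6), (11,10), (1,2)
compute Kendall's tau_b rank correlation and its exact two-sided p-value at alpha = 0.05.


Step 1: Enumerate the 28 unordered pairs (i,j) with i<j and classify each by sign(x_j-x_i) * sign(y_j-y_i).
  (1,2):dx=+2,dy=+2->C; (1,3):dx=-1,dy=-8->C; (1,4):dx=+8,dy=+3->C; (1,5):dx=+1,dy=-5->D
  (1,6):dx=+3,dy=-7->D; (1,7):dx=+7,dy=-3->D; (1,8):dx=-3,dy=-11->C; (2,3):dx=-3,dy=-10->C
  (2,4):dx=+6,dy=+1->C; (2,5):dx=-1,dy=-7->C; (2,6):dx=+1,dy=-9->D; (2,7):dx=+5,dy=-5->D
  (2,8):dx=-5,dy=-13->C; (3,4):dx=+9,dy=+11->C; (3,5):dx=+2,dy=+3->C; (3,6):dx=+4,dy=+1->C
  (3,7):dx=+8,dy=+5->C; (3,8):dx=-2,dy=-3->C; (4,5):dx=-7,dy=-8->C; (4,6):dx=-5,dy=-10->C
  (4,7):dx=-1,dy=-6->C; (4,8):dx=-11,dy=-14->C; (5,6):dx=+2,dy=-2->D; (5,7):dx=+6,dy=+2->C
  (5,8):dx=-4,dy=-6->C; (6,7):dx=+4,dy=+4->C; (6,8):dx=-6,dy=-4->C; (7,8):dx=-10,dy=-8->C
Step 2: C = 22, D = 6, total pairs = 28.
Step 3: tau = (C - D)/(n(n-1)/2) = (22 - 6)/28 = 0.571429.
Step 4: Exact two-sided p-value (enumerate n! = 40320 permutations of y under H0): p = 0.061012.
Step 5: alpha = 0.05. fail to reject H0.

tau_b = 0.5714 (C=22, D=6), p = 0.061012, fail to reject H0.


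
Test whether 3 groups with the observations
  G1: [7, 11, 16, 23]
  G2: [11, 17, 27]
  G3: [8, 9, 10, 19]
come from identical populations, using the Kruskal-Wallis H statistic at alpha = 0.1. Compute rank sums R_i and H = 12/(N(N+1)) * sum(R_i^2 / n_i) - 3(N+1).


Step 1: Combine all N = 11 observations and assign midranks.
sorted (value, group, rank): (7,G1,1), (8,G3,2), (9,G3,3), (10,G3,4), (11,G1,5.5), (11,G2,5.5), (16,G1,7), (17,G2,8), (19,G3,9), (23,G1,10), (27,G2,11)
Step 2: Sum ranks within each group.
R_1 = 23.5 (n_1 = 4)
R_2 = 24.5 (n_2 = 3)
R_3 = 18 (n_3 = 4)
Step 3: H = 12/(N(N+1)) * sum(R_i^2/n_i) - 3(N+1)
     = 12/(11*12) * (23.5^2/4 + 24.5^2/3 + 18^2/4) - 3*12
     = 0.090909 * 419.146 - 36
     = 2.104167.
Step 4: Ties present; correction factor C = 1 - 6/(11^3 - 11) = 0.995455. Corrected H = 2.104167 / 0.995455 = 2.113775.
Step 5: Under H0, H ~ chi^2(2); p-value = 0.347536.
Step 6: alpha = 0.1. fail to reject H0.

H = 2.1138, df = 2, p = 0.347536, fail to reject H0.


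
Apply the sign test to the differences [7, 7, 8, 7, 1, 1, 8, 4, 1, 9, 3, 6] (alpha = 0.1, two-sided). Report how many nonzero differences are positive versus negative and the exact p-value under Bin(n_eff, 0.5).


Step 1: Discard zero differences. Original n = 12; n_eff = number of nonzero differences = 12.
Nonzero differences (with sign): +7, +7, +8, +7, +1, +1, +8, +4, +1, +9, +3, +6
Step 2: Count signs: positive = 12, negative = 0.
Step 3: Under H0: P(positive) = 0.5, so the number of positives S ~ Bin(12, 0.5).
Step 4: Two-sided exact p-value = sum of Bin(12,0.5) probabilities at or below the observed probability = 0.000488.
Step 5: alpha = 0.1. reject H0.

n_eff = 12, pos = 12, neg = 0, p = 0.000488, reject H0.


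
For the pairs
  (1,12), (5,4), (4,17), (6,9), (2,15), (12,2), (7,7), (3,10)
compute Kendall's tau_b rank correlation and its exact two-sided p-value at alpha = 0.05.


Step 1: Enumerate the 28 unordered pairs (i,j) with i<j and classify each by sign(x_j-x_i) * sign(y_j-y_i).
  (1,2):dx=+4,dy=-8->D; (1,3):dx=+3,dy=+5->C; (1,4):dx=+5,dy=-3->D; (1,5):dx=+1,dy=+3->C
  (1,6):dx=+11,dy=-10->D; (1,7):dx=+6,dy=-5->D; (1,8):dx=+2,dy=-2->D; (2,3):dx=-1,dy=+13->D
  (2,4):dx=+1,dy=+5->C; (2,5):dx=-3,dy=+11->D; (2,6):dx=+7,dy=-2->D; (2,7):dx=+2,dy=+3->C
  (2,8):dx=-2,dy=+6->D; (3,4):dx=+2,dy=-8->D; (3,5):dx=-2,dy=-2->C; (3,6):dx=+8,dy=-15->D
  (3,7):dx=+3,dy=-10->D; (3,8):dx=-1,dy=-7->C; (4,5):dx=-4,dy=+6->D; (4,6):dx=+6,dy=-7->D
  (4,7):dx=+1,dy=-2->D; (4,8):dx=-3,dy=+1->D; (5,6):dx=+10,dy=-13->D; (5,7):dx=+5,dy=-8->D
  (5,8):dx=+1,dy=-5->D; (6,7):dx=-5,dy=+5->D; (6,8):dx=-9,dy=+8->D; (7,8):dx=-4,dy=+3->D
Step 2: C = 6, D = 22, total pairs = 28.
Step 3: tau = (C - D)/(n(n-1)/2) = (6 - 22)/28 = -0.571429.
Step 4: Exact two-sided p-value (enumerate n! = 40320 permutations of y under H0): p = 0.061012.
Step 5: alpha = 0.05. fail to reject H0.

tau_b = -0.5714 (C=6, D=22), p = 0.061012, fail to reject H0.


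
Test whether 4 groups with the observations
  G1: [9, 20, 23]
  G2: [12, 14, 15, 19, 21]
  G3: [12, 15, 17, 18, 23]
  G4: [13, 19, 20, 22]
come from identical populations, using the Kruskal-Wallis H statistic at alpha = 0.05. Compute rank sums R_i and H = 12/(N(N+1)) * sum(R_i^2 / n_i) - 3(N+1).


Step 1: Combine all N = 17 observations and assign midranks.
sorted (value, group, rank): (9,G1,1), (12,G2,2.5), (12,G3,2.5), (13,G4,4), (14,G2,5), (15,G2,6.5), (15,G3,6.5), (17,G3,8), (18,G3,9), (19,G2,10.5), (19,G4,10.5), (20,G1,12.5), (20,G4,12.5), (21,G2,14), (22,G4,15), (23,G1,16.5), (23,G3,16.5)
Step 2: Sum ranks within each group.
R_1 = 30 (n_1 = 3)
R_2 = 38.5 (n_2 = 5)
R_3 = 42.5 (n_3 = 5)
R_4 = 42 (n_4 = 4)
Step 3: H = 12/(N(N+1)) * sum(R_i^2/n_i) - 3(N+1)
     = 12/(17*18) * (30^2/3 + 38.5^2/5 + 42.5^2/5 + 42^2/4) - 3*18
     = 0.039216 * 1398.7 - 54
     = 0.850980.
Step 4: Ties present; correction factor C = 1 - 30/(17^3 - 17) = 0.993873. Corrected H = 0.850980 / 0.993873 = 0.856227.
Step 5: Under H0, H ~ chi^2(3); p-value = 0.835976.
Step 6: alpha = 0.05. fail to reject H0.

H = 0.8562, df = 3, p = 0.835976, fail to reject H0.


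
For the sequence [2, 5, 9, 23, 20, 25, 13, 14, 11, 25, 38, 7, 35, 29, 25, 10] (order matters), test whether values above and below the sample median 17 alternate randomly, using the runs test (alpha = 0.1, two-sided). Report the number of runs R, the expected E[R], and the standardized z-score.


Step 1: Compute median = 17; label A = above, B = below.
Labels in order: BBBAAABBBAABAAAB  (n_A = 8, n_B = 8)
Step 2: Count runs R = 7.
Step 3: Under H0 (random ordering), E[R] = 2*n_A*n_B/(n_A+n_B) + 1 = 2*8*8/16 + 1 = 9.0000.
        Var[R] = 2*n_A*n_B*(2*n_A*n_B - n_A - n_B) / ((n_A+n_B)^2 * (n_A+n_B-1)) = 14336/3840 = 3.7333.
        SD[R] = 1.9322.
Step 4: Continuity-corrected z = (R + 0.5 - E[R]) / SD[R] = (7 + 0.5 - 9.0000) / 1.9322 = -0.7763.
Step 5: Two-sided p-value via normal approximation = 2*(1 - Phi(|z|)) = 0.437558.
Step 6: alpha = 0.1. fail to reject H0.

R = 7, z = -0.7763, p = 0.437558, fail to reject H0.


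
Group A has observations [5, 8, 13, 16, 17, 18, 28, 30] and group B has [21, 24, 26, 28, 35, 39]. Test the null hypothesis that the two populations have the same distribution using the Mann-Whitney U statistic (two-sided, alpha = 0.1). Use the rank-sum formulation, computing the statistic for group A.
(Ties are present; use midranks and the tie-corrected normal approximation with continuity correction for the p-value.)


Step 1: Combine and sort all 14 observations; assign midranks.
sorted (value, group): (5,X), (8,X), (13,X), (16,X), (17,X), (18,X), (21,Y), (24,Y), (26,Y), (28,X), (28,Y), (30,X), (35,Y), (39,Y)
ranks: 5->1, 8->2, 13->3, 16->4, 17->5, 18->6, 21->7, 24->8, 26->9, 28->10.5, 28->10.5, 30->12, 35->13, 39->14
Step 2: Rank sum for X: R1 = 1 + 2 + 3 + 4 + 5 + 6 + 10.5 + 12 = 43.5.
Step 3: U_X = R1 - n1(n1+1)/2 = 43.5 - 8*9/2 = 43.5 - 36 = 7.5.
       U_Y = n1*n2 - U_X = 48 - 7.5 = 40.5.
Step 4: Ties are present, so use the tie-corrected normal approximation (with continuity correction) for the p-value.
Step 5: p-value = 0.038653; compare to alpha = 0.1. reject H0.

U_X = 7.5, p = 0.038653, reject H0 at alpha = 0.1.


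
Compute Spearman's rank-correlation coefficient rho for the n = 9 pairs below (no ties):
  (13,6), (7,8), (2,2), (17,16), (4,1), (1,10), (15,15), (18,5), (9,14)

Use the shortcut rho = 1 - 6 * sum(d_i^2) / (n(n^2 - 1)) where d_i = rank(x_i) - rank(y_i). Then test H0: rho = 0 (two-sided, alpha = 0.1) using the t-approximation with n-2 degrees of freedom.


Step 1: Rank x and y separately (midranks; no ties here).
rank(x): 13->6, 7->4, 2->2, 17->8, 4->3, 1->1, 15->7, 18->9, 9->5
rank(y): 6->4, 8->5, 2->2, 16->9, 1->1, 10->6, 15->8, 5->3, 14->7
Step 2: d_i = R_x(i) - R_y(i); compute d_i^2.
  (6-4)^2=4, (4-5)^2=1, (2-2)^2=0, (8-9)^2=1, (3-1)^2=4, (1-6)^2=25, (7-8)^2=1, (9-3)^2=36, (5-7)^2=4
sum(d^2) = 76.
Step 3: rho = 1 - 6*76 / (9*(9^2 - 1)) = 1 - 456/720 = 0.366667.
Step 4: Under H0, t = rho * sqrt((n-2)/(1-rho^2)) = 1.0427 ~ t(7).
Step 5: Two-sided p-value from the t-distribution with 7 df = 0.331740.
Step 6: alpha = 0.1. fail to reject H0.

rho = 0.3667, p = 0.331740, fail to reject H0 at alpha = 0.1.


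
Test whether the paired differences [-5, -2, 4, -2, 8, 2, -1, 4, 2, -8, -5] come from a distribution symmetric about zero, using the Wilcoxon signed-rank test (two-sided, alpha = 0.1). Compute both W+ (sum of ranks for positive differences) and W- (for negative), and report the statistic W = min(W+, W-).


Step 1: Drop any zero differences (none here) and take |d_i|.
|d| = [5, 2, 4, 2, 8, 2, 1, 4, 2, 8, 5]
Step 2: Midrank |d_i| (ties get averaged ranks).
ranks: |5|->8.5, |2|->3.5, |4|->6.5, |2|->3.5, |8|->10.5, |2|->3.5, |1|->1, |4|->6.5, |2|->3.5, |8|->10.5, |5|->8.5
Step 3: Attach original signs; sum ranks with positive sign and with negative sign.
W+ = 6.5 + 10.5 + 3.5 + 6.5 + 3.5 = 30.5
W- = 8.5 + 3.5 + 3.5 + 1 + 10.5 + 8.5 = 35.5
(Check: W+ + W- = 66 should equal n(n+1)/2 = 66.)
Step 4: Test statistic W = min(W+, W-) = 30.5.
Step 5: Ties in |d|, so use the tie-corrected normal approximation.
        E[W] = n(n+1)/4 = 11*12/4 = 33.
        Tie groups: |d|=2 (t=4), |d|=4 (t=2), |d|=5 (t=2), |d|=8 (t=2); sum(t^3 - t) = 78.
        Var[W] = n(n+1)(2n+1)/24 - sum(t^3-t)/48 = 3036/24 - 78/48 = 124.875.
        z = (W - E[W]) / sqrt(Var[W]) = (30.5 - 33) / 11.1747 = -0.2237.
        Two-sided p = 2*Phi(z) = 0.822976.
Step 6: alpha = 0.1. fail to reject H0.

W+ = 30.5, W- = 35.5, W = min = 30.5, p = 0.822976, fail to reject H0.


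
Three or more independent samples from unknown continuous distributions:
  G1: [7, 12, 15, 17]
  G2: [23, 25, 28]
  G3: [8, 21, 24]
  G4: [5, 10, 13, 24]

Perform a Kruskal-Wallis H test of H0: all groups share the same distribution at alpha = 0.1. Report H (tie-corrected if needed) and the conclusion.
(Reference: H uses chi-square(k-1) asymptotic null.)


Step 1: Combine all N = 14 observations and assign midranks.
sorted (value, group, rank): (5,G4,1), (7,G1,2), (8,G3,3), (10,G4,4), (12,G1,5), (13,G4,6), (15,G1,7), (17,G1,8), (21,G3,9), (23,G2,10), (24,G3,11.5), (24,G4,11.5), (25,G2,13), (28,G2,14)
Step 2: Sum ranks within each group.
R_1 = 22 (n_1 = 4)
R_2 = 37 (n_2 = 3)
R_3 = 23.5 (n_3 = 3)
R_4 = 22.5 (n_4 = 4)
Step 3: H = 12/(N(N+1)) * sum(R_i^2/n_i) - 3(N+1)
     = 12/(14*15) * (22^2/4 + 37^2/3 + 23.5^2/3 + 22.5^2/4) - 3*15
     = 0.057143 * 887.979 - 45
     = 5.741667.
Step 4: Ties present; correction factor C = 1 - 6/(14^3 - 14) = 0.997802. Corrected H = 5.741667 / 0.997802 = 5.754314.
Step 5: Under H0, H ~ chi^2(3); p-value = 0.124195.
Step 6: alpha = 0.1. fail to reject H0.

H = 5.7543, df = 3, p = 0.124195, fail to reject H0.


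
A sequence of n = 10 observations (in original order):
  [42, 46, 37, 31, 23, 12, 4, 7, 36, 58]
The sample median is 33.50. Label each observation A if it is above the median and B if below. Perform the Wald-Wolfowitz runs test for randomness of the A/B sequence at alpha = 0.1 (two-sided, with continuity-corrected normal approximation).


Step 1: Compute median = 33.50; label A = above, B = below.
Labels in order: AAABBBBBAA  (n_A = 5, n_B = 5)
Step 2: Count runs R = 3.
Step 3: Under H0 (random ordering), E[R] = 2*n_A*n_B/(n_A+n_B) + 1 = 2*5*5/10 + 1 = 6.0000.
        Var[R] = 2*n_A*n_B*(2*n_A*n_B - n_A - n_B) / ((n_A+n_B)^2 * (n_A+n_B-1)) = 2000/900 = 2.2222.
        SD[R] = 1.4907.
Step 4: Continuity-corrected z = (R + 0.5 - E[R]) / SD[R] = (3 + 0.5 - 6.0000) / 1.4907 = -1.6771.
Step 5: Two-sided p-value via normal approximation = 2*(1 - Phi(|z|)) = 0.093533.
Step 6: alpha = 0.1. reject H0.

R = 3, z = -1.6771, p = 0.093533, reject H0.


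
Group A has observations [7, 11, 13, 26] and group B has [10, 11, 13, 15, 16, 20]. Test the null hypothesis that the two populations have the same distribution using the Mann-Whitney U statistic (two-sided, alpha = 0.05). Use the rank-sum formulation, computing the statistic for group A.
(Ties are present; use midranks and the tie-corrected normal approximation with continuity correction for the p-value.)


Step 1: Combine and sort all 10 observations; assign midranks.
sorted (value, group): (7,X), (10,Y), (11,X), (11,Y), (13,X), (13,Y), (15,Y), (16,Y), (20,Y), (26,X)
ranks: 7->1, 10->2, 11->3.5, 11->3.5, 13->5.5, 13->5.5, 15->7, 16->8, 20->9, 26->10
Step 2: Rank sum for X: R1 = 1 + 3.5 + 5.5 + 10 = 20.
Step 3: U_X = R1 - n1(n1+1)/2 = 20 - 4*5/2 = 20 - 10 = 10.
       U_Y = n1*n2 - U_X = 24 - 10 = 14.
Step 4: Ties are present, so use the tie-corrected normal approximation (with continuity correction) for the p-value.
Step 5: p-value = 0.747637; compare to alpha = 0.05. fail to reject H0.

U_X = 10, p = 0.747637, fail to reject H0 at alpha = 0.05.


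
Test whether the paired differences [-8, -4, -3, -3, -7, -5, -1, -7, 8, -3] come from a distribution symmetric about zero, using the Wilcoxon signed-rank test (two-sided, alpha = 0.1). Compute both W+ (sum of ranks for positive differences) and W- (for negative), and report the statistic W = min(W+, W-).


Step 1: Drop any zero differences (none here) and take |d_i|.
|d| = [8, 4, 3, 3, 7, 5, 1, 7, 8, 3]
Step 2: Midrank |d_i| (ties get averaged ranks).
ranks: |8|->9.5, |4|->5, |3|->3, |3|->3, |7|->7.5, |5|->6, |1|->1, |7|->7.5, |8|->9.5, |3|->3
Step 3: Attach original signs; sum ranks with positive sign and with negative sign.
W+ = 9.5 = 9.5
W- = 9.5 + 5 + 3 + 3 + 7.5 + 6 + 1 + 7.5 + 3 = 45.5
(Check: W+ + W- = 55 should equal n(n+1)/2 = 55.)
Step 4: Test statistic W = min(W+, W-) = 9.5.
Step 5: Ties in |d|, so use the tie-corrected normal approximation.
        E[W] = n(n+1)/4 = 10*11/4 = 27.5.
        Tie groups: |d|=3 (t=3), |d|=7 (t=2), |d|=8 (t=2); sum(t^3 - t) = 36.
        Var[W] = n(n+1)(2n+1)/24 - sum(t^3-t)/48 = 2310/24 - 36/48 = 95.5.
        z = (W - E[W]) / sqrt(Var[W]) = (9.5 - 27.5) / 9.7724 = -1.8419.
        Two-sided p = 2*Phi(z) = 0.065487.
Step 6: alpha = 0.1. reject H0.

W+ = 9.5, W- = 45.5, W = min = 9.5, p = 0.065487, reject H0.


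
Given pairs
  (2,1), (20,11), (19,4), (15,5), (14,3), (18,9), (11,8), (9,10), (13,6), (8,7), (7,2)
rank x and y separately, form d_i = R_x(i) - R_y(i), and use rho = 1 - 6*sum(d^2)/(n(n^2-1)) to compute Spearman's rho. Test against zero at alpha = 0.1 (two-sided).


Step 1: Rank x and y separately (midranks; no ties here).
rank(x): 2->1, 20->11, 19->10, 15->8, 14->7, 18->9, 11->5, 9->4, 13->6, 8->3, 7->2
rank(y): 1->1, 11->11, 4->4, 5->5, 3->3, 9->9, 8->8, 10->10, 6->6, 7->7, 2->2
Step 2: d_i = R_x(i) - R_y(i); compute d_i^2.
  (1-1)^2=0, (11-11)^2=0, (10-4)^2=36, (8-5)^2=9, (7-3)^2=16, (9-9)^2=0, (5-8)^2=9, (4-10)^2=36, (6-6)^2=0, (3-7)^2=16, (2-2)^2=0
sum(d^2) = 122.
Step 3: rho = 1 - 6*122 / (11*(11^2 - 1)) = 1 - 732/1320 = 0.445455.
Step 4: Under H0, t = rho * sqrt((n-2)/(1-rho^2)) = 1.4926 ~ t(9).
Step 5: Two-sided p-value from the t-distribution with 9 df = 0.169733.
Step 6: alpha = 0.1. fail to reject H0.

rho = 0.4455, p = 0.169733, fail to reject H0 at alpha = 0.1.


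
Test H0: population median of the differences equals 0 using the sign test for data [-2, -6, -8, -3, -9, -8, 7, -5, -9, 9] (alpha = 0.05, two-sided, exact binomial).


Step 1: Discard zero differences. Original n = 10; n_eff = number of nonzero differences = 10.
Nonzero differences (with sign): -2, -6, -8, -3, -9, -8, +7, -5, -9, +9
Step 2: Count signs: positive = 2, negative = 8.
Step 3: Under H0: P(positive) = 0.5, so the number of positives S ~ Bin(10, 0.5).
Step 4: Two-sided exact p-value = sum of Bin(10,0.5) probabilities at or below the observed probability = 0.109375.
Step 5: alpha = 0.05. fail to reject H0.

n_eff = 10, pos = 2, neg = 8, p = 0.109375, fail to reject H0.


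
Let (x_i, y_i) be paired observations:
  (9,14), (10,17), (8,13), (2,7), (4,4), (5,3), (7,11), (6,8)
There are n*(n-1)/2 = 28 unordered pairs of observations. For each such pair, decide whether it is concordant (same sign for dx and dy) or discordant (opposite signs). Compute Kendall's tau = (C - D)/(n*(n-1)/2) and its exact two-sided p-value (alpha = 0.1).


Step 1: Enumerate the 28 unordered pairs (i,j) with i<j and classify each by sign(x_j-x_i) * sign(y_j-y_i).
  (1,2):dx=+1,dy=+3->C; (1,3):dx=-1,dy=-1->C; (1,4):dx=-7,dy=-7->C; (1,5):dx=-5,dy=-10->C
  (1,6):dx=-4,dy=-11->C; (1,7):dx=-2,dy=-3->C; (1,8):dx=-3,dy=-6->C; (2,3):dx=-2,dy=-4->C
  (2,4):dx=-8,dy=-10->C; (2,5):dx=-6,dy=-13->C; (2,6):dx=-5,dy=-14->C; (2,7):dx=-3,dy=-6->C
  (2,8):dx=-4,dy=-9->C; (3,4):dx=-6,dy=-6->C; (3,5):dx=-4,dy=-9->C; (3,6):dx=-3,dy=-10->C
  (3,7):dx=-1,dy=-2->C; (3,8):dx=-2,dy=-5->C; (4,5):dx=+2,dy=-3->D; (4,6):dx=+3,dy=-4->D
  (4,7):dx=+5,dy=+4->C; (4,8):dx=+4,dy=+1->C; (5,6):dx=+1,dy=-1->D; (5,7):dx=+3,dy=+7->C
  (5,8):dx=+2,dy=+4->C; (6,7):dx=+2,dy=+8->C; (6,8):dx=+1,dy=+5->C; (7,8):dx=-1,dy=-3->C
Step 2: C = 25, D = 3, total pairs = 28.
Step 3: tau = (C - D)/(n(n-1)/2) = (25 - 3)/28 = 0.785714.
Step 4: Exact two-sided p-value (enumerate n! = 40320 permutations of y under H0): p = 0.005506.
Step 5: alpha = 0.1. reject H0.

tau_b = 0.7857 (C=25, D=3), p = 0.005506, reject H0.


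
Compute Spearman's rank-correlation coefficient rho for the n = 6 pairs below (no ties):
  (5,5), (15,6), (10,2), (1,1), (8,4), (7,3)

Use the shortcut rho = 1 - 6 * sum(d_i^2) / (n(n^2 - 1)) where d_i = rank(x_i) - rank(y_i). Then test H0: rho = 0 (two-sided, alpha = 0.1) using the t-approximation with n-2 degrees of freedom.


Step 1: Rank x and y separately (midranks; no ties here).
rank(x): 5->2, 15->6, 10->5, 1->1, 8->4, 7->3
rank(y): 5->5, 6->6, 2->2, 1->1, 4->4, 3->3
Step 2: d_i = R_x(i) - R_y(i); compute d_i^2.
  (2-5)^2=9, (6-6)^2=0, (5-2)^2=9, (1-1)^2=0, (4-4)^2=0, (3-3)^2=0
sum(d^2) = 18.
Step 3: rho = 1 - 6*18 / (6*(6^2 - 1)) = 1 - 108/210 = 0.485714.
Step 4: Under H0, t = rho * sqrt((n-2)/(1-rho^2)) = 1.1113 ~ t(4).
Step 5: Two-sided p-value from the t-distribution with 4 df = 0.328723.
Step 6: alpha = 0.1. fail to reject H0.

rho = 0.4857, p = 0.328723, fail to reject H0 at alpha = 0.1.


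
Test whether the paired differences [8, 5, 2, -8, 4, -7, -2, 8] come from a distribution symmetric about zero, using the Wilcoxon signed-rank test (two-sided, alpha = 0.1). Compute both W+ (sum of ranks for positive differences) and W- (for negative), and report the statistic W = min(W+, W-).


Step 1: Drop any zero differences (none here) and take |d_i|.
|d| = [8, 5, 2, 8, 4, 7, 2, 8]
Step 2: Midrank |d_i| (ties get averaged ranks).
ranks: |8|->7, |5|->4, |2|->1.5, |8|->7, |4|->3, |7|->5, |2|->1.5, |8|->7
Step 3: Attach original signs; sum ranks with positive sign and with negative sign.
W+ = 7 + 4 + 1.5 + 3 + 7 = 22.5
W- = 7 + 5 + 1.5 = 13.5
(Check: W+ + W- = 36 should equal n(n+1)/2 = 36.)
Step 4: Test statistic W = min(W+, W-) = 13.5.
Step 5: Ties in |d|, so use the tie-corrected normal approximation.
        E[W] = n(n+1)/4 = 8*9/4 = 18.
        Tie groups: |d|=2 (t=2), |d|=8 (t=3); sum(t^3 - t) = 30.
        Var[W] = n(n+1)(2n+1)/24 - sum(t^3-t)/48 = 1224/24 - 30/48 = 50.375.
        z = (W - E[W]) / sqrt(Var[W]) = (13.5 - 18) / 7.0975 = -0.6340.
        Two-sided p = 2*Phi(z) = 0.526066.
Step 6: alpha = 0.1. fail to reject H0.

W+ = 22.5, W- = 13.5, W = min = 13.5, p = 0.526066, fail to reject H0.


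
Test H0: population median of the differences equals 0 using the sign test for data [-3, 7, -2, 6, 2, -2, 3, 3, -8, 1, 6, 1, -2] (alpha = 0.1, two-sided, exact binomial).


Step 1: Discard zero differences. Original n = 13; n_eff = number of nonzero differences = 13.
Nonzero differences (with sign): -3, +7, -2, +6, +2, -2, +3, +3, -8, +1, +6, +1, -2
Step 2: Count signs: positive = 8, negative = 5.
Step 3: Under H0: P(positive) = 0.5, so the number of positives S ~ Bin(13, 0.5).
Step 4: Two-sided exact p-value = sum of Bin(13,0.5) probabilities at or below the observed probability = 0.581055.
Step 5: alpha = 0.1. fail to reject H0.

n_eff = 13, pos = 8, neg = 5, p = 0.581055, fail to reject H0.


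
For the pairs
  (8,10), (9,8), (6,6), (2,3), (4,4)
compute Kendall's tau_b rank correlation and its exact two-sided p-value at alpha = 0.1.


Step 1: Enumerate the 10 unordered pairs (i,j) with i<j and classify each by sign(x_j-x_i) * sign(y_j-y_i).
  (1,2):dx=+1,dy=-2->D; (1,3):dx=-2,dy=-4->C; (1,4):dx=-6,dy=-7->C; (1,5):dx=-4,dy=-6->C
  (2,3):dx=-3,dy=-2->C; (2,4):dx=-7,dy=-5->C; (2,5):dx=-5,dy=-4->C; (3,4):dx=-4,dy=-3->C
  (3,5):dx=-2,dy=-2->C; (4,5):dx=+2,dy=+1->C
Step 2: C = 9, D = 1, total pairs = 10.
Step 3: tau = (C - D)/(n(n-1)/2) = (9 - 1)/10 = 0.800000.
Step 4: Exact two-sided p-value (enumerate n! = 120 permutations of y under H0): p = 0.083333.
Step 5: alpha = 0.1. reject H0.

tau_b = 0.8000 (C=9, D=1), p = 0.083333, reject H0.


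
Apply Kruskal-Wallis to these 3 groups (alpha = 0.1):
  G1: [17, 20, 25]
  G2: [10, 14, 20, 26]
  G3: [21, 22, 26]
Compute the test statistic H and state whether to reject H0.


Step 1: Combine all N = 10 observations and assign midranks.
sorted (value, group, rank): (10,G2,1), (14,G2,2), (17,G1,3), (20,G1,4.5), (20,G2,4.5), (21,G3,6), (22,G3,7), (25,G1,8), (26,G2,9.5), (26,G3,9.5)
Step 2: Sum ranks within each group.
R_1 = 15.5 (n_1 = 3)
R_2 = 17 (n_2 = 4)
R_3 = 22.5 (n_3 = 3)
Step 3: H = 12/(N(N+1)) * sum(R_i^2/n_i) - 3(N+1)
     = 12/(10*11) * (15.5^2/3 + 17^2/4 + 22.5^2/3) - 3*11
     = 0.109091 * 321.083 - 33
     = 2.027273.
Step 4: Ties present; correction factor C = 1 - 12/(10^3 - 10) = 0.987879. Corrected H = 2.027273 / 0.987879 = 2.052147.
Step 5: Under H0, H ~ chi^2(2); p-value = 0.358411.
Step 6: alpha = 0.1. fail to reject H0.

H = 2.0521, df = 2, p = 0.358411, fail to reject H0.


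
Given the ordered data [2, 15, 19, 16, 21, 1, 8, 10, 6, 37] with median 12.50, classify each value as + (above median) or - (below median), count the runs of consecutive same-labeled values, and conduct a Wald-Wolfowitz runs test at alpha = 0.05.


Step 1: Compute median = 12.50; label A = above, B = below.
Labels in order: BAAAABBBBA  (n_A = 5, n_B = 5)
Step 2: Count runs R = 4.
Step 3: Under H0 (random ordering), E[R] = 2*n_A*n_B/(n_A+n_B) + 1 = 2*5*5/10 + 1 = 6.0000.
        Var[R] = 2*n_A*n_B*(2*n_A*n_B - n_A - n_B) / ((n_A+n_B)^2 * (n_A+n_B-1)) = 2000/900 = 2.2222.
        SD[R] = 1.4907.
Step 4: Continuity-corrected z = (R + 0.5 - E[R]) / SD[R] = (4 + 0.5 - 6.0000) / 1.4907 = -1.0062.
Step 5: Two-sided p-value via normal approximation = 2*(1 - Phi(|z|)) = 0.314305.
Step 6: alpha = 0.05. fail to reject H0.

R = 4, z = -1.0062, p = 0.314305, fail to reject H0.


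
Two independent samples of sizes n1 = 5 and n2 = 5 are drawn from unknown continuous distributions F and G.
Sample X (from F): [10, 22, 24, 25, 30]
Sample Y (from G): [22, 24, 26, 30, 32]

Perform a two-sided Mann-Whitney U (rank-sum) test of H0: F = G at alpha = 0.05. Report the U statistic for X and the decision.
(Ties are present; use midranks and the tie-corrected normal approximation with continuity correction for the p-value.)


Step 1: Combine and sort all 10 observations; assign midranks.
sorted (value, group): (10,X), (22,X), (22,Y), (24,X), (24,Y), (25,X), (26,Y), (30,X), (30,Y), (32,Y)
ranks: 10->1, 22->2.5, 22->2.5, 24->4.5, 24->4.5, 25->6, 26->7, 30->8.5, 30->8.5, 32->10
Step 2: Rank sum for X: R1 = 1 + 2.5 + 4.5 + 6 + 8.5 = 22.5.
Step 3: U_X = R1 - n1(n1+1)/2 = 22.5 - 5*6/2 = 22.5 - 15 = 7.5.
       U_Y = n1*n2 - U_X = 25 - 7.5 = 17.5.
Step 4: Ties are present, so use the tie-corrected normal approximation (with continuity correction) for the p-value.
Step 5: p-value = 0.342782; compare to alpha = 0.05. fail to reject H0.

U_X = 7.5, p = 0.342782, fail to reject H0 at alpha = 0.05.


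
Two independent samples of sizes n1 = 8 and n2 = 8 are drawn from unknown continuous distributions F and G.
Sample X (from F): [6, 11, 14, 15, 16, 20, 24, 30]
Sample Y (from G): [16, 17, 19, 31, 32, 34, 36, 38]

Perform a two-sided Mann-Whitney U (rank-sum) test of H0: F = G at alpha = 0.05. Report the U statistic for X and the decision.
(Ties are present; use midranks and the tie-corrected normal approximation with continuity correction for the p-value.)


Step 1: Combine and sort all 16 observations; assign midranks.
sorted (value, group): (6,X), (11,X), (14,X), (15,X), (16,X), (16,Y), (17,Y), (19,Y), (20,X), (24,X), (30,X), (31,Y), (32,Y), (34,Y), (36,Y), (38,Y)
ranks: 6->1, 11->2, 14->3, 15->4, 16->5.5, 16->5.5, 17->7, 19->8, 20->9, 24->10, 30->11, 31->12, 32->13, 34->14, 36->15, 38->16
Step 2: Rank sum for X: R1 = 1 + 2 + 3 + 4 + 5.5 + 9 + 10 + 11 = 45.5.
Step 3: U_X = R1 - n1(n1+1)/2 = 45.5 - 8*9/2 = 45.5 - 36 = 9.5.
       U_Y = n1*n2 - U_X = 64 - 9.5 = 54.5.
Step 4: Ties are present, so use the tie-corrected normal approximation (with continuity correction) for the p-value.
Step 5: p-value = 0.020769; compare to alpha = 0.05. reject H0.

U_X = 9.5, p = 0.020769, reject H0 at alpha = 0.05.


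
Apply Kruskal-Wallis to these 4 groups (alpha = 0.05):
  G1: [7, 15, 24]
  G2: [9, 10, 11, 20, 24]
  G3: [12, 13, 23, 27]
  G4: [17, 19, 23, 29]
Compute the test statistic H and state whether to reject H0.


Step 1: Combine all N = 16 observations and assign midranks.
sorted (value, group, rank): (7,G1,1), (9,G2,2), (10,G2,3), (11,G2,4), (12,G3,5), (13,G3,6), (15,G1,7), (17,G4,8), (19,G4,9), (20,G2,10), (23,G3,11.5), (23,G4,11.5), (24,G1,13.5), (24,G2,13.5), (27,G3,15), (29,G4,16)
Step 2: Sum ranks within each group.
R_1 = 21.5 (n_1 = 3)
R_2 = 32.5 (n_2 = 5)
R_3 = 37.5 (n_3 = 4)
R_4 = 44.5 (n_4 = 4)
Step 3: H = 12/(N(N+1)) * sum(R_i^2/n_i) - 3(N+1)
     = 12/(16*17) * (21.5^2/3 + 32.5^2/5 + 37.5^2/4 + 44.5^2/4) - 3*17
     = 0.044118 * 1211.96 - 51
     = 2.468750.
Step 4: Ties present; correction factor C = 1 - 12/(16^3 - 16) = 0.997059. Corrected H = 2.468750 / 0.997059 = 2.476032.
Step 5: Under H0, H ~ chi^2(3); p-value = 0.479638.
Step 6: alpha = 0.05. fail to reject H0.

H = 2.4760, df = 3, p = 0.479638, fail to reject H0.
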